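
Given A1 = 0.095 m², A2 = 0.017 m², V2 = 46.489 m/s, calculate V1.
Formula: V_2 = \frac{A_1 V_1}{A_2}
Substituting knowns: 46.489 = 0.095·V1/0.017
Solving for V1: V1 = 46.489·0.017/0.095 = 8.319 m/s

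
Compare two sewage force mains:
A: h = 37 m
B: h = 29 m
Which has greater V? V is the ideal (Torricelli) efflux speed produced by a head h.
V(A) = 26.94 m/s, V(B) = 23.85 m/s. Answer: A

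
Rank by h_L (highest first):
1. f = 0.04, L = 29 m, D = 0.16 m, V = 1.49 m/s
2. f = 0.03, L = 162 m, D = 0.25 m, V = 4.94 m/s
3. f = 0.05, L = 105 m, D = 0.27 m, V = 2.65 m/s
Case 1: h_L = 0.8204 m
Case 2: h_L = 24.18 m
Case 3: h_L = 6.96 m
Ranking (highest first): 2, 3, 1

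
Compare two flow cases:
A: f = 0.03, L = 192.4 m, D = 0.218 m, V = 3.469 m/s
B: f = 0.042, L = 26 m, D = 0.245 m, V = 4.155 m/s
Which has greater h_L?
h_L(A) = 16.24 m, h_L(B) = 3.922 m. Answer: A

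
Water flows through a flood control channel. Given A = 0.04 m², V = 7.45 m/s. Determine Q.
Formula: Q = A V
Q = 0.04·7.45·1000 = 298 L/s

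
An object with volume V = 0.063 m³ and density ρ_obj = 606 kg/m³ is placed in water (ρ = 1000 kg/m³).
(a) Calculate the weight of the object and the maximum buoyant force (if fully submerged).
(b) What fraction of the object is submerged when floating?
(a) W=rho_obj*g*V=606*9.81*0.063=374.5 N; F_B(max)=rho*g*V=1000*9.81*0.063=618.0 N
(b) Floating fraction=rho_obj/rho=606/1000=0.606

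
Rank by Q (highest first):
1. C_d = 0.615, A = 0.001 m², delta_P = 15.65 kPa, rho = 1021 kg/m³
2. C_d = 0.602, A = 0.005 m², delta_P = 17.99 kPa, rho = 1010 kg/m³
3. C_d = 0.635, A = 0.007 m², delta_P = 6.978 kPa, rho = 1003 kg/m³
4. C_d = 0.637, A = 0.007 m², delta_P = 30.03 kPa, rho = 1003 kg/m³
Case 1: Q = 3.405 L/s
Case 2: Q = 17.97 L/s
Case 3: Q = 16.58 L/s
Case 4: Q = 34.5 L/s
Ranking (highest first): 4, 2, 3, 1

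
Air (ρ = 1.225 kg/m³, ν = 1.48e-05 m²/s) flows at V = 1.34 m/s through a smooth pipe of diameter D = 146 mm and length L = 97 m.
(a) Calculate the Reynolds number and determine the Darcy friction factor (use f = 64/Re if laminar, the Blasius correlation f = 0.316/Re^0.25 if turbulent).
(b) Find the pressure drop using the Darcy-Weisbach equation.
(a) Re = V·D/ν = 1.34·0.146/1.48e-05 = 13219 → turbulent (Re > 4000); f = 0.316/Re^0.25 = 0.316/13219^0.25 = 0.02947
(b) Darcy-Weisbach: ΔP = f·(L/D)·½ρV²/1000 = 0.02947·(97/0.146)·½·1.225·1.34²/1000 = 0.02153 kPa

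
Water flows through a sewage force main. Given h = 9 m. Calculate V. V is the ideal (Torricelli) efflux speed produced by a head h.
Formula: V = \sqrt{2 g h}
V = √(2·9.81·9) = 13.29 m/s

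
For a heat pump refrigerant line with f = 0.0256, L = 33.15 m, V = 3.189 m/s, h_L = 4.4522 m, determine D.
Formula: h_L = f \frac{L}{D} \frac{V^2}{2g}
Substituting knowns: 4.4522 = 0.0256·(33.15/D)·3.189²/(2·9.81)
Solving for D: D = 0.0256·33.15·3.189²/(2·9.81·4.4522) = 0.0988 m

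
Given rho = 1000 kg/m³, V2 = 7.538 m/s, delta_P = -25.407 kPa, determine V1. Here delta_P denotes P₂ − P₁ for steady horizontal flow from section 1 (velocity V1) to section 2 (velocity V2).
Formula: \Delta P = \frac{1}{2} \rho (V_1^2 - V_2^2)
Substituting knowns: -25.407 = 0.5·1000·(V1² − 7.538²)/1000
Solving for V1: V1 = √(7.538² + 2·(-25.407·1000)/1000) = 2.451 m/s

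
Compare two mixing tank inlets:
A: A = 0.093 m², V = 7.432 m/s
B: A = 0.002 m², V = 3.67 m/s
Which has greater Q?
Q(A) = 691.2 L/s, Q(B) = 7.34 L/s. Answer: A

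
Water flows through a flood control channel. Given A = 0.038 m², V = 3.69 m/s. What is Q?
Formula: Q = A V
Q = 0.038·3.69·1000 = 140.2 L/s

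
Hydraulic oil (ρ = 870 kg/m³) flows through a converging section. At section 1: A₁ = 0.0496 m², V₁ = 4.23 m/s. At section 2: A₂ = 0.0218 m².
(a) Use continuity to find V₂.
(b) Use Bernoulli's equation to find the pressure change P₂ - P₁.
(a) Continuity: A₁V₁=A₂V₂ -> V₂=A₁V₁/A₂=0.0496*4.23/0.0218=9.62 m/s
(b) Bernoulli: P₂-P₁=0.5*rho*(V₁^2-V₂^2)/1000=0.5*870*(4.23^2-9.62^2)/1000=-32.47 kPa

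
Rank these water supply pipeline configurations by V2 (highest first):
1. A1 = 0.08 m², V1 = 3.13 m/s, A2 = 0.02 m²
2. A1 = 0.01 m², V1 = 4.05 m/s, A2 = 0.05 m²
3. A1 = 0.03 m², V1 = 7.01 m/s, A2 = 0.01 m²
Case 1: V2 = 12.52 m/s
Case 2: V2 = 0.81 m/s
Case 3: V2 = 21.03 m/s
Ranking (highest first): 3, 1, 2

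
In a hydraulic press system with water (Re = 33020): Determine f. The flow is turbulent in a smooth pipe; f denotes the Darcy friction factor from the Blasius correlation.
Formula: f = \frac{0.316}{Re^{0.25}}
f = 0.316/33020^0.25 = 0.02344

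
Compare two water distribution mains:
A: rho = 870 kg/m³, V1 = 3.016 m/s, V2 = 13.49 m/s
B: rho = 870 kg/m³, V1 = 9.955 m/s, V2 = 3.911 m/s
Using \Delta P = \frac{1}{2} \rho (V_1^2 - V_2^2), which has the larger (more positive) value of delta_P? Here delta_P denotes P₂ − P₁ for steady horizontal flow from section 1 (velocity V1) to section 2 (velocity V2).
delta_P(A) = -75.2 kPa, delta_P(B) = 36.46 kPa. Answer: B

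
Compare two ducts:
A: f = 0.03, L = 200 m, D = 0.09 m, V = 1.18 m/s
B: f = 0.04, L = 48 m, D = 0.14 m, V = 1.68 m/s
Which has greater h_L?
h_L(A) = 4.731 m, h_L(B) = 1.973 m. Answer: A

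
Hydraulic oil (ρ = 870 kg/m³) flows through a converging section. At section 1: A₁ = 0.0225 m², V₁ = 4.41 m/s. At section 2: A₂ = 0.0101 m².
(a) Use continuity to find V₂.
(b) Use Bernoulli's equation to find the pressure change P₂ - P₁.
(a) Continuity: A₁V₁=A₂V₂ -> V₂=A₁V₁/A₂=0.0225*4.41/0.0101=9.82 m/s
(b) Bernoulli: P₂-P₁=0.5*rho*(V₁^2-V₂^2)/1000=0.5*870*(4.41^2-9.82^2)/1000=-33.49 kPa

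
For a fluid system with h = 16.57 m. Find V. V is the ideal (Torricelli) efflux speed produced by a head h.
Formula: V = \sqrt{2 g h}
V = √(2·9.81·16.57) = 18.03 m/s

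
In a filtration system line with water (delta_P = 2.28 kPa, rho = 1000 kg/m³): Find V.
Formula: V = \sqrt{\frac{2 \Delta P}{\rho}}
V = √(2·(2.28·1000)/1000) = 2.135 m/s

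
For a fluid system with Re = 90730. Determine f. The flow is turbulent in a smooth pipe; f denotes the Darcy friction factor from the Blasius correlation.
Formula: f = \frac{0.316}{Re^{0.25}}
f = 0.316/90730^0.25 = 0.01821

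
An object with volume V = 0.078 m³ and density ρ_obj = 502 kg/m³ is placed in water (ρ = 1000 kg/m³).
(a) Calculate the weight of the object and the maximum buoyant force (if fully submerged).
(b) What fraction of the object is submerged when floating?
(a) W=rho_obj*g*V=502*9.81*0.078=384.1 N; F_B(max)=rho*g*V=1000*9.81*0.078=765.2 N
(b) Floating fraction=rho_obj/rho=502/1000=0.502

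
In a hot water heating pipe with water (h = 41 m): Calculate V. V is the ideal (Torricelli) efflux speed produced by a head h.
Formula: V = \sqrt{2 g h}
V = √(2·9.81·41) = 28.36 m/s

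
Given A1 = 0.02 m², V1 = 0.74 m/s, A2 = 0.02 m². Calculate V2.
Formula: V_2 = \frac{A_1 V_1}{A_2}
V2 = 0.02·0.74/0.02 = 0.74 m/s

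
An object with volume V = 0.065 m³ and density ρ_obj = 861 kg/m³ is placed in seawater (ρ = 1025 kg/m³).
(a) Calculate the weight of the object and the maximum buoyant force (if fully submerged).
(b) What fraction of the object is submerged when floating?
(a) W=rho_obj*g*V=861*9.81*0.065=549.0 N; F_B(max)=rho*g*V=1025*9.81*0.065=653.6 N
(b) Floating fraction=rho_obj/rho=861/1025=0.840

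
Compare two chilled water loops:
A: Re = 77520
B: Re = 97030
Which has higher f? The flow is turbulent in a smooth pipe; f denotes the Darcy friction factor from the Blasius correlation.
f(A) = 0.01894, f(B) = 0.0179. Answer: A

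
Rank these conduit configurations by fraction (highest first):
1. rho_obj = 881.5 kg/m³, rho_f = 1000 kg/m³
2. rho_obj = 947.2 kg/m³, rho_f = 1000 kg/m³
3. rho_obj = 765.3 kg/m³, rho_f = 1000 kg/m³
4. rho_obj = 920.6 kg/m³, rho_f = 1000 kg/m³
Case 1: fraction = 0.8815
Case 2: fraction = 0.9472
Case 3: fraction = 0.7653
Case 4: fraction = 0.9206
Ranking (highest first): 2, 4, 1, 3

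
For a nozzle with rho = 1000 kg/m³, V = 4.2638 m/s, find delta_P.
Formula: V = \sqrt{\frac{2 \Delta P}{\rho}}
Substituting knowns: 4.2638 = √(2·(delta_P·1000)/1000)
Solving for delta_P: delta_P = 4.2638²·1000/2/1000 = 9.09 kPa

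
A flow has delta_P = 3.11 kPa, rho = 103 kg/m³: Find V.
Formula: V = \sqrt{\frac{2 \Delta P}{\rho}}
V = √(2·(3.11·1000)/103) = 7.771 m/s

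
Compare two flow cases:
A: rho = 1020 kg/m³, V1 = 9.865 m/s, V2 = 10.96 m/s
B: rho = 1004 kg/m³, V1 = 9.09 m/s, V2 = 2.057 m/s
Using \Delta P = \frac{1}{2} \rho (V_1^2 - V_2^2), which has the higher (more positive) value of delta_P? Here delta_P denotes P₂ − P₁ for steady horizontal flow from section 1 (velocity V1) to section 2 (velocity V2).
delta_P(A) = -11.63 kPa, delta_P(B) = 39.36 kPa. Answer: B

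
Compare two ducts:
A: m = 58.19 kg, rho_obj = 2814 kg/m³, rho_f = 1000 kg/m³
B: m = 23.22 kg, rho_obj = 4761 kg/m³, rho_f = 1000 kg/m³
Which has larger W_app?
W_app(A) = 368 N, W_app(B) = 179.9 N. Answer: A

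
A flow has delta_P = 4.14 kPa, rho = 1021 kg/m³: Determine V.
Formula: V = \sqrt{\frac{2 \Delta P}{\rho}}
V = √(2·(4.14·1000)/1021) = 2.848 m/s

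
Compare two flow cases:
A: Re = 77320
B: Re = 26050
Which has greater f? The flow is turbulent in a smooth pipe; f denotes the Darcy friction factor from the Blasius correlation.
f(A) = 0.01895, f(B) = 0.02487. Answer: B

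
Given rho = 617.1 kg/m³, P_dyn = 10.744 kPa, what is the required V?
Formula: P_{dyn} = \frac{1}{2} \rho V^2
Substituting knowns: 10.744 = 0.5·617.1·V²/1000
Solving for V: V = √(2·(10.744·1000)/617.1) = 5.901 m/s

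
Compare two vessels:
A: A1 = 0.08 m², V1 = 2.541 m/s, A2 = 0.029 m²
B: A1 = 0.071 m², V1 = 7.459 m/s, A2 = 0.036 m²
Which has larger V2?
V2(A) = 7.01 m/s, V2(B) = 14.71 m/s. Answer: B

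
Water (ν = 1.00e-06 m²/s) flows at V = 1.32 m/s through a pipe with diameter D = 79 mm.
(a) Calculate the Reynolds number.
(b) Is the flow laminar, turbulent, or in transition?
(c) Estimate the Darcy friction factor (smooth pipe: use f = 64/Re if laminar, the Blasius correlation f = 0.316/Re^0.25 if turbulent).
(a) Re = V·D/ν = 1.32·0.079/1.00e-06 = 104280
(b) Flow regime: turbulent (Re > 4000)
(c) Friction factor: f = 0.316/Re^0.25 = 0.316/104280^0.25 = 0.01758 (Blasius is strictly valid for Re ≲ 1e5; used here as the smooth-pipe estimate the problem specifies)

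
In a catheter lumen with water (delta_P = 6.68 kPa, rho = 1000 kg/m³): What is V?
Formula: V = \sqrt{\frac{2 \Delta P}{\rho}}
V = √(2·(6.68·1000)/1000) = 3.655 m/s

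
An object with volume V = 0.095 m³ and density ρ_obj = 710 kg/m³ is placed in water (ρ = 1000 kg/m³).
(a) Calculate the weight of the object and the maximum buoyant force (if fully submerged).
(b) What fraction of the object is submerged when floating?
(a) W=rho_obj*g*V=710*9.81*0.095=661.7 N; F_B(max)=rho*g*V=1000*9.81*0.095=932.0 N
(b) Floating fraction=rho_obj/rho=710/1000=0.710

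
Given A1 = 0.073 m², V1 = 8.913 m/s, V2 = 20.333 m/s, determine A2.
Formula: V_2 = \frac{A_1 V_1}{A_2}
Substituting knowns: 20.333 = 0.073·8.913/A2
Solving for A2: A2 = 0.073·8.913/20.333 = 0.032 m²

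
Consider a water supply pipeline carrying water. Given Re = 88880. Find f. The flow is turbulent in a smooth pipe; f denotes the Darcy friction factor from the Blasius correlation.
Formula: f = \frac{0.316}{Re^{0.25}}
f = 0.316/88880^0.25 = 0.0183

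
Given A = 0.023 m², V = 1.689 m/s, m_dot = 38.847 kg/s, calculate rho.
Formula: \dot{m} = \rho A V
Substituting knowns: 38.847 = rho·0.023·1.689
Solving for rho: rho = 38.847/(0.023·1.689) = 1000 kg/m³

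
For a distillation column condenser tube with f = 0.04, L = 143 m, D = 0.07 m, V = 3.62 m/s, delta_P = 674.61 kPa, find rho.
Formula: \Delta P = f \frac{L}{D} \frac{\rho V^2}{2}
Substituting knowns: 674.61 = 0.04·(143/0.07)·0.5·rho·3.62²/1000
Solving for rho: rho = (674.61·1000)/(0.04·(143/0.07)·0.5·3.62²) = 1260 kg/m³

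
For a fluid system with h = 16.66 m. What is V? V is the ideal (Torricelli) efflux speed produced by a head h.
Formula: V = \sqrt{2 g h}
V = √(2·9.81·16.66) = 18.08 m/s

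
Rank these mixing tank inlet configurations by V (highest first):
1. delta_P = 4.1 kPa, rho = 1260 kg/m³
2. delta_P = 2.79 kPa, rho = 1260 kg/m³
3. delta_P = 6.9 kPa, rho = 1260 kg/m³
Case 1: V = 2.551 m/s
Case 2: V = 2.104 m/s
Case 3: V = 3.309 m/s
Ranking (highest first): 3, 1, 2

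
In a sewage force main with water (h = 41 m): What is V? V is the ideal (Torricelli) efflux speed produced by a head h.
Formula: V = \sqrt{2 g h}
V = √(2·9.81·41) = 28.36 m/s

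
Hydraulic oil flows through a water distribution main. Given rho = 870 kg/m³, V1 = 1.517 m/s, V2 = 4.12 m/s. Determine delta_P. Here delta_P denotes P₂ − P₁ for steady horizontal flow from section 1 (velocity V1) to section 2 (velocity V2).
Formula: \Delta P = \frac{1}{2} \rho (V_1^2 - V_2^2)
delta_P = 0.5·870·(1.517² − 4.12²)/1000 = -6.383 kPa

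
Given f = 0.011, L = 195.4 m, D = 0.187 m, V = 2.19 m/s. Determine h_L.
Formula: h_L = f \frac{L}{D} \frac{V^2}{2g}
h_L = 0.011·(195.4/0.187)·2.19²/(2·9.81) = 2.81 m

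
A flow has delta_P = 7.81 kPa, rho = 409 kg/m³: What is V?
Formula: V = \sqrt{\frac{2 \Delta P}{\rho}}
V = √(2·(7.81·1000)/409) = 6.18 m/s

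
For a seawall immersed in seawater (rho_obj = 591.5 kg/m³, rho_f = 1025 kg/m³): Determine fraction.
Formula: f_{sub} = \frac{\rho_{obj}}{\rho_f}
fraction = 591.5/1025 = 0.5771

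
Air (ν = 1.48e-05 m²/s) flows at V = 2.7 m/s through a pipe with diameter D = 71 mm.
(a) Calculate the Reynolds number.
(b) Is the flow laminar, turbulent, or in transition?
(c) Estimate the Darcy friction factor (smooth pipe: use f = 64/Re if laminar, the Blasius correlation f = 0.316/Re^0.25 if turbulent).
(a) Re = V·D/ν = 2.7·0.071/1.48e-05 = 12953
(b) Flow regime: turbulent (Re > 4000)
(c) Friction factor: f = 0.316/Re^0.25 = 0.316/12953^0.25 = 0.02962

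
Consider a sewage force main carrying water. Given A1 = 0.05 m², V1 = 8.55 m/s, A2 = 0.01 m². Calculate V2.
Formula: V_2 = \frac{A_1 V_1}{A_2}
V2 = 0.05·8.55/0.01 = 42.75 m/s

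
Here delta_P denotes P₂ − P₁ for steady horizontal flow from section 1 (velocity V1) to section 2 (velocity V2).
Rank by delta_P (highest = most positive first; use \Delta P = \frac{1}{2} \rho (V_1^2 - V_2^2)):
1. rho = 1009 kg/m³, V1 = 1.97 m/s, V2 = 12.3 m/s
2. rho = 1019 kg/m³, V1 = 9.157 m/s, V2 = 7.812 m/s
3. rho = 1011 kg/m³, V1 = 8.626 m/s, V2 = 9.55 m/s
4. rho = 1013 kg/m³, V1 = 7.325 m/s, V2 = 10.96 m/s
Case 1: delta_P = -74.37 kPa
Case 2: delta_P = 11.63 kPa
Case 3: delta_P = -8.49 kPa
Case 4: delta_P = -33.67 kPa
Ranking (highest first): 2, 3, 4, 1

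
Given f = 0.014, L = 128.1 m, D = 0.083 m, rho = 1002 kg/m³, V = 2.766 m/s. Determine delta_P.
Formula: \Delta P = f \frac{L}{D} \frac{\rho V^2}{2}
delta_P = 0.014·(128.1/0.083)·0.5·1002·2.766²/1000 = 82.82 kPa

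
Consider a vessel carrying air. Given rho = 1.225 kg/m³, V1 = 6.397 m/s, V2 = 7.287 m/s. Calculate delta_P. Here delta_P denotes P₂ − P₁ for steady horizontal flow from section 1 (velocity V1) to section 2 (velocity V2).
Formula: \Delta P = \frac{1}{2} \rho (V_1^2 - V_2^2)
delta_P = 0.5·1.225·(6.397² − 7.287²)/1000 = -0.007459 kPa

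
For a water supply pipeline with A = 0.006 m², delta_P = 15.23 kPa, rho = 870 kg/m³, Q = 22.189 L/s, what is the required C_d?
Formula: Q = C_d A \sqrt{\frac{2 \Delta P}{\rho}}
Substituting knowns: 22.189 = C_d·0.006·√(2·(15.23·1000)/870)·1000
Solving for C_d: C_d = (22.189/1000)/(0.006·√(2·(15.23·1000)/870)) = 0.625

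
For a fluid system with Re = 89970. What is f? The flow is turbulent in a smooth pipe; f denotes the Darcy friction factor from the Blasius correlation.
Formula: f = \frac{0.316}{Re^{0.25}}
f = 0.316/89970^0.25 = 0.01825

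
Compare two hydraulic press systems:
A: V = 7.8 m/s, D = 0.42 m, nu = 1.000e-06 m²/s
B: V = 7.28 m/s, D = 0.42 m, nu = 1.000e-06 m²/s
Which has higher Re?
Re(A) = 3.276e+06, Re(B) = 3.058e+06. Answer: A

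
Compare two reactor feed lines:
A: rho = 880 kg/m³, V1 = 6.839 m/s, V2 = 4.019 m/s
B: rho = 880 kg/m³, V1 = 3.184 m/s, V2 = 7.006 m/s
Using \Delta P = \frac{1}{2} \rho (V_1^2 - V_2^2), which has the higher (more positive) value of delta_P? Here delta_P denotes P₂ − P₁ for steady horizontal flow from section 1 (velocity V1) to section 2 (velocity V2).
delta_P(A) = 13.47 kPa, delta_P(B) = -17.14 kPa. Answer: A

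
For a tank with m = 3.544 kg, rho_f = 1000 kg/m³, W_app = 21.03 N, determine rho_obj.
Formula: W_{app} = mg\left(1 - \frac{\rho_f}{\rho_{obj}}\right)
Substituting knowns: 21.03 = 3.544·9.81·(1 − 1000/rho_obj)
Solving for rho_obj: rho_obj = 1000/(1 − 21.03/(3.544·9.81)) = 2531 kg/m³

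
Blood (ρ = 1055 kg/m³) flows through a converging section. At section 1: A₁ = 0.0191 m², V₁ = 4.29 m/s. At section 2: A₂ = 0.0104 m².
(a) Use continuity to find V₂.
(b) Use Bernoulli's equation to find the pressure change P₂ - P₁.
(a) Continuity: A₁V₁=A₂V₂ -> V₂=A₁V₁/A₂=0.0191*4.29/0.0104=7.88 m/s
(b) Bernoulli: P₂-P₁=0.5*rho*(V₁^2-V₂^2)/1000=0.5*1055*(4.29^2-7.88^2)/1000=-23.05 kPa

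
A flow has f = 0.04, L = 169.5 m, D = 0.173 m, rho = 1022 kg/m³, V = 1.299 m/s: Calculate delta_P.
Formula: \Delta P = f \frac{L}{D} \frac{\rho V^2}{2}
delta_P = 0.04·(169.5/0.173)·0.5·1022·1.299²/1000 = 33.79 kPa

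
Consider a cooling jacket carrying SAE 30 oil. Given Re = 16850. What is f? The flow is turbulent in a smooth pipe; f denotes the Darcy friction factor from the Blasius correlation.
Formula: f = \frac{0.316}{Re^{0.25}}
f = 0.316/16850^0.25 = 0.02774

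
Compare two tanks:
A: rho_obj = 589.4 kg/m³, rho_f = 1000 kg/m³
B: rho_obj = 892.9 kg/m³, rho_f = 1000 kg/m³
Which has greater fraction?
fraction(A) = 0.5894, fraction(B) = 0.8929. Answer: B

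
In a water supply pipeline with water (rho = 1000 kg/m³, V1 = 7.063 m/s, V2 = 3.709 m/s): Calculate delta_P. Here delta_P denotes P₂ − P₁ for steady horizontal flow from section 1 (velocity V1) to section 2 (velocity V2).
Formula: \Delta P = \frac{1}{2} \rho (V_1^2 - V_2^2)
delta_P = 0.5·1000·(7.063² − 3.709²)/1000 = 18.06 kPa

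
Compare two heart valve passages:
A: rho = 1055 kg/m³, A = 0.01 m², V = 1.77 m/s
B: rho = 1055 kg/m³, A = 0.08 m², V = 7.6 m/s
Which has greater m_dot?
m_dot(A) = 18.67 kg/s, m_dot(B) = 641.4 kg/s. Answer: B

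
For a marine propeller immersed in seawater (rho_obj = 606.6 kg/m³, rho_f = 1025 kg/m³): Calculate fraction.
Formula: f_{sub} = \frac{\rho_{obj}}{\rho_f}
fraction = 606.6/1025 = 0.5918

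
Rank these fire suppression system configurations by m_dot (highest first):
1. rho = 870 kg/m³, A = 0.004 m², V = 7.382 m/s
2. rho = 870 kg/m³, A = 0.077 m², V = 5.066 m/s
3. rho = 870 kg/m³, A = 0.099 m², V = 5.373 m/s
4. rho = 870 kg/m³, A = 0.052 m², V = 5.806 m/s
Case 1: m_dot = 25.69 kg/s
Case 2: m_dot = 339.4 kg/s
Case 3: m_dot = 462.8 kg/s
Case 4: m_dot = 262.7 kg/s
Ranking (highest first): 3, 2, 4, 1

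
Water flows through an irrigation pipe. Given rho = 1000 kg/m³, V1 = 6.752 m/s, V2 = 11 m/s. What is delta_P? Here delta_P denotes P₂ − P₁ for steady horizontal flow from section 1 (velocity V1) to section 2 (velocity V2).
Formula: \Delta P = \frac{1}{2} \rho (V_1^2 - V_2^2)
delta_P = 0.5·1000·(6.752² − 11²)/1000 = -37.71 kPa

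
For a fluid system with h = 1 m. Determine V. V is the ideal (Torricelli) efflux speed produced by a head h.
Formula: V = \sqrt{2 g h}
V = √(2·9.81·1) = 4.429 m/s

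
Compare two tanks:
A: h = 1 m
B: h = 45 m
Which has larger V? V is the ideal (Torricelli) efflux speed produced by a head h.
V(A) = 4.429 m/s, V(B) = 29.71 m/s. Answer: B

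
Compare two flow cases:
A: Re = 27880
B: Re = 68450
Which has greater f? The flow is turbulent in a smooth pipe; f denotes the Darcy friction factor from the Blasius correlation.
f(A) = 0.02445, f(B) = 0.01954. Answer: A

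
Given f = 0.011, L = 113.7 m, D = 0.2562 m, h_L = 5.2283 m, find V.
Formula: h_L = f \frac{L}{D} \frac{V^2}{2g}
Substituting knowns: 5.2283 = 0.011·(113.7/0.2562)·V²/(2·9.81)
Solving for V: V = √(5.2283·2·9.81/(0.011·(113.7/0.2562))) = 4.584 m/s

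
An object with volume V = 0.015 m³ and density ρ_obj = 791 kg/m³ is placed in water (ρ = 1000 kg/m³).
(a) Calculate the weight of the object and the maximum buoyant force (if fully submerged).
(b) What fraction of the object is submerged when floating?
(a) W=rho_obj*g*V=791*9.81*0.015=116.4 N; F_B(max)=rho*g*V=1000*9.81*0.015=147.2 N
(b) Floating fraction=rho_obj/rho=791/1000=0.791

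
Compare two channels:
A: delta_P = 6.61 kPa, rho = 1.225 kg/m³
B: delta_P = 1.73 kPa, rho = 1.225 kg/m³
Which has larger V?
V(A) = 103.9 m/s, V(B) = 53.15 m/s. Answer: A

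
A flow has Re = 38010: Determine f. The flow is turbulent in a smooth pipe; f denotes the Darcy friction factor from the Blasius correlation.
Formula: f = \frac{0.316}{Re^{0.25}}
f = 0.316/38010^0.25 = 0.02263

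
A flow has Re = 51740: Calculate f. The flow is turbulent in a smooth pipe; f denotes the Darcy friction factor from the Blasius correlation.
Formula: f = \frac{0.316}{Re^{0.25}}
f = 0.316/51740^0.25 = 0.02095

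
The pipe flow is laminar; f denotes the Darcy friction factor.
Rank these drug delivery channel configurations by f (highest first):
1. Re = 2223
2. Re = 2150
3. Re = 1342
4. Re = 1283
Case 1: f = 0.02879
Case 2: f = 0.02977
Case 3: f = 0.04769
Case 4: f = 0.04988
Ranking (highest first): 4, 3, 2, 1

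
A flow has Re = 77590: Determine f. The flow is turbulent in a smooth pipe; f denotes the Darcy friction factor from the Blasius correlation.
Formula: f = \frac{0.316}{Re^{0.25}}
f = 0.316/77590^0.25 = 0.01893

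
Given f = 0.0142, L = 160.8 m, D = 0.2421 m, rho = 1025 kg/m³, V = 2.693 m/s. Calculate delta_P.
Formula: \Delta P = f \frac{L}{D} \frac{\rho V^2}{2}
delta_P = 0.0142·(160.8/0.2421)·0.5·1025·2.693²/1000 = 35.05 kPa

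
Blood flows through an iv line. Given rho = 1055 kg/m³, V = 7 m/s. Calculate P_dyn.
Formula: P_{dyn} = \frac{1}{2} \rho V^2
P_dyn = 0.5·1055·7²/1000 = 25.85 kPa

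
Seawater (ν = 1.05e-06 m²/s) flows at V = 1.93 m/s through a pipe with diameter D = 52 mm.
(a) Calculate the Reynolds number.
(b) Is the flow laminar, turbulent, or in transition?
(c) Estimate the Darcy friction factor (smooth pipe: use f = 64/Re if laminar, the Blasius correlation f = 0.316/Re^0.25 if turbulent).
(a) Re = V·D/ν = 1.93·0.052/1.05e-06 = 95581
(b) Flow regime: turbulent (Re > 4000)
(c) Friction factor: f = 0.316/Re^0.25 = 0.316/95581^0.25 = 0.01797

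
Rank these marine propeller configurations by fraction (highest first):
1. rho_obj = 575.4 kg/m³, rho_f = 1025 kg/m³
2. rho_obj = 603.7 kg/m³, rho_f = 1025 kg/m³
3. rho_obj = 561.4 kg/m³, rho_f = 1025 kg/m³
Case 1: fraction = 0.5614
Case 2: fraction = 0.589
Case 3: fraction = 0.5477
Ranking (highest first): 2, 1, 3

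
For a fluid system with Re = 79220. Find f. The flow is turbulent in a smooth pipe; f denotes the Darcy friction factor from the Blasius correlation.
Formula: f = \frac{0.316}{Re^{0.25}}
f = 0.316/79220^0.25 = 0.01884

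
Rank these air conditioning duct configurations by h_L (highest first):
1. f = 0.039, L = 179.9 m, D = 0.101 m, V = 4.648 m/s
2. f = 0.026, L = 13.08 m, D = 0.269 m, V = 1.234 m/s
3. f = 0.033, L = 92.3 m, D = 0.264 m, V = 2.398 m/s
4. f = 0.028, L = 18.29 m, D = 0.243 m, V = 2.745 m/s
Case 1: h_L = 76.49 m
Case 2: h_L = 0.09812 m
Case 3: h_L = 3.382 m
Case 4: h_L = 0.8094 m
Ranking (highest first): 1, 3, 4, 2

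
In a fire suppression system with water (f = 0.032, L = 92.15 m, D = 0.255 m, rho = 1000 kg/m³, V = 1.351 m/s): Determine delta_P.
Formula: \Delta P = f \frac{L}{D} \frac{\rho V^2}{2}
delta_P = 0.032·(92.15/0.255)·0.5·1000·1.351²/1000 = 10.55 kPa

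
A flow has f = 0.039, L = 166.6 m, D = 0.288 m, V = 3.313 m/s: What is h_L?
Formula: h_L = f \frac{L}{D} \frac{V^2}{2g}
h_L = 0.039·(166.6/0.288)·3.313²/(2·9.81) = 12.62 m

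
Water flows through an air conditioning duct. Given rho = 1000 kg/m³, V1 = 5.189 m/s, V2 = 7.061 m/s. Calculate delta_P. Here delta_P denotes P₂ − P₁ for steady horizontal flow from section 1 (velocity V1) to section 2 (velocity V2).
Formula: \Delta P = \frac{1}{2} \rho (V_1^2 - V_2^2)
delta_P = 0.5·1000·(5.189² − 7.061²)/1000 = -11.47 kPa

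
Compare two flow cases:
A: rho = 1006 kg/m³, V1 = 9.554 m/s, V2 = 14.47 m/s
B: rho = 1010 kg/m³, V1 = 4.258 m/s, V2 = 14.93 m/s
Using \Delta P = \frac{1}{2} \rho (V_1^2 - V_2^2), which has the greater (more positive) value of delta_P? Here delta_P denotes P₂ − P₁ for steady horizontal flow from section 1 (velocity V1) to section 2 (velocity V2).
delta_P(A) = -59.41 kPa, delta_P(B) = -103.4 kPa. Answer: A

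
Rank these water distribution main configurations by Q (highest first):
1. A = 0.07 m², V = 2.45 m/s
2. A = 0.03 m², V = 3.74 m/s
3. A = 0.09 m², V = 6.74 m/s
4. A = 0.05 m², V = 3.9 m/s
Case 1: Q = 171.5 L/s
Case 2: Q = 112.2 L/s
Case 3: Q = 606.6 L/s
Case 4: Q = 195 L/s
Ranking (highest first): 3, 4, 1, 2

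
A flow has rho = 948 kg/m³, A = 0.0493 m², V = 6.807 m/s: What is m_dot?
Formula: \dot{m} = \rho A V
m_dot = 948·0.0493·6.807 = 318.1 kg/s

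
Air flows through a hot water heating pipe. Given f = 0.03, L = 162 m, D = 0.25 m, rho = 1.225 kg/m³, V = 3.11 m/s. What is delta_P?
Formula: \Delta P = f \frac{L}{D} \frac{\rho V^2}{2}
delta_P = 0.03·(162/0.25)·0.5·1.225·3.11²/1000 = 0.1152 kPa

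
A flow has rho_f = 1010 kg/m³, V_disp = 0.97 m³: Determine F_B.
Formula: F_B = \rho_f g V_{disp}
F_B = 1010·9.81·0.97 = 9611 N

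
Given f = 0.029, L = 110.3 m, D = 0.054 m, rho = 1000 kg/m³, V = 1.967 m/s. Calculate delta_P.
Formula: \Delta P = f \frac{L}{D} \frac{\rho V^2}{2}
delta_P = 0.029·(110.3/0.054)·0.5·1000·1.967²/1000 = 114.6 kPa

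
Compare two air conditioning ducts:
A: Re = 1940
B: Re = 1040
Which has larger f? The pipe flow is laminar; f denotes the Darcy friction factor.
f(A) = 0.03299, f(B) = 0.06154. Answer: B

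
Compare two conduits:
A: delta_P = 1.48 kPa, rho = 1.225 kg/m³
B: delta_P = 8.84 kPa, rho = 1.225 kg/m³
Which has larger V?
V(A) = 49.16 m/s, V(B) = 120.1 m/s. Answer: B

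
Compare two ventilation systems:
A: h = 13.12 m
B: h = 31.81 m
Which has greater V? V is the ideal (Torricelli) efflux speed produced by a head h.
V(A) = 16.04 m/s, V(B) = 24.98 m/s. Answer: B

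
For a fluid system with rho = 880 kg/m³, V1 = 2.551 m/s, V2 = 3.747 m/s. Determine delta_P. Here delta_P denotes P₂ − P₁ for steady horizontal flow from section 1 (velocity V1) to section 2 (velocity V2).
Formula: \Delta P = \frac{1}{2} \rho (V_1^2 - V_2^2)
delta_P = 0.5·880·(2.551² − 3.747²)/1000 = -3.314 kPa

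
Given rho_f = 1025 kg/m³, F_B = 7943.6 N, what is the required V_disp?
Formula: F_B = \rho_f g V_{disp}
Substituting knowns: 7943.6 = 1025·9.81·V_disp
Solving for V_disp: V_disp = 7943.6/(1025·9.81) = 0.79 m³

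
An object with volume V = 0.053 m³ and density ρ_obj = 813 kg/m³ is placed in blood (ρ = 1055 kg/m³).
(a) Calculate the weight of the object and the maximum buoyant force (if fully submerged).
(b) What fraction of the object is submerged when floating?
(a) W=rho_obj*g*V=813*9.81*0.053=422.7 N; F_B(max)=rho*g*V=1055*9.81*0.053=548.5 N
(b) Floating fraction=rho_obj/rho=813/1055=0.771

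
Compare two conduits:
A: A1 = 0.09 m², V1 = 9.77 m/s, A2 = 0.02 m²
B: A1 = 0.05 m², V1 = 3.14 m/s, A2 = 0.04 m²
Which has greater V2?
V2(A) = 43.96 m/s, V2(B) = 3.925 m/s. Answer: A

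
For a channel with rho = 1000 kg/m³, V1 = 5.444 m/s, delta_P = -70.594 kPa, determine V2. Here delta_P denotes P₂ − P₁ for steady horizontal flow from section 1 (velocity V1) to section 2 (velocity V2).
Formula: \Delta P = \frac{1}{2} \rho (V_1^2 - V_2^2)
Substituting knowns: -70.594 = 0.5·1000·(5.444² − V2²)/1000
Solving for V2: V2 = √(5.444² − 2·(-70.594·1000)/1000) = 13.07 m/s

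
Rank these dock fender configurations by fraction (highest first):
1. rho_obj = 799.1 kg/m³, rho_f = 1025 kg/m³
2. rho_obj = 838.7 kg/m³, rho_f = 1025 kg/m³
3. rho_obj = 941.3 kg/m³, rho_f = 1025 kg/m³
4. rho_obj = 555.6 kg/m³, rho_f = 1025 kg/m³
Case 1: fraction = 0.7796
Case 2: fraction = 0.8182
Case 3: fraction = 0.9183
Case 4: fraction = 0.542
Ranking (highest first): 3, 2, 1, 4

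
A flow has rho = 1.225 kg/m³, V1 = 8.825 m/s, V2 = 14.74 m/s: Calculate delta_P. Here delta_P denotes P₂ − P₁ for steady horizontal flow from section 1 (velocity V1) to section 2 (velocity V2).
Formula: \Delta P = \frac{1}{2} \rho (V_1^2 - V_2^2)
delta_P = 0.5·1.225·(8.825² − 14.74²)/1000 = -0.08537 kPa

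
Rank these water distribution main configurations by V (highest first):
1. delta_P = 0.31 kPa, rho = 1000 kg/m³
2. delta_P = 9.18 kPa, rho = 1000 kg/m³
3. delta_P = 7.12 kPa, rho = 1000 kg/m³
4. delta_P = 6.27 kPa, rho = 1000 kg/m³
Case 1: V = 0.7874 m/s
Case 2: V = 4.285 m/s
Case 3: V = 3.774 m/s
Case 4: V = 3.541 m/s
Ranking (highest first): 2, 3, 4, 1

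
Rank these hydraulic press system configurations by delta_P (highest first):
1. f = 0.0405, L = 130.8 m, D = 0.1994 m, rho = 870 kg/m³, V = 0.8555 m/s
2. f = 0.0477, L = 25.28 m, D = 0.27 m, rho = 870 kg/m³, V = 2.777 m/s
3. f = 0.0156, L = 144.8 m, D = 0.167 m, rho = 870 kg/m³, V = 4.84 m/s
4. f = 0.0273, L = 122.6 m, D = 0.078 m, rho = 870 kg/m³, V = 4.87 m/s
Case 1: delta_P = 8.458 kPa
Case 2: delta_P = 14.98 kPa
Case 3: delta_P = 137.8 kPa
Case 4: delta_P = 442.7 kPa
Ranking (highest first): 4, 3, 2, 1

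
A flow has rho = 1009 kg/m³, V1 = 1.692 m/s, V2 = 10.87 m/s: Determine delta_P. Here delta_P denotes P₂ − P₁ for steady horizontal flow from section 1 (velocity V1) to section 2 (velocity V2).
Formula: \Delta P = \frac{1}{2} \rho (V_1^2 - V_2^2)
delta_P = 0.5·1009·(1.692² − 10.87²)/1000 = -58.17 kPa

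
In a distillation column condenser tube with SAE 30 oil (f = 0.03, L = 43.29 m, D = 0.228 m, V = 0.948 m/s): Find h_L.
Formula: h_L = f \frac{L}{D} \frac{V^2}{2g}
h_L = 0.03·(43.29/0.228)·0.948²/(2·9.81) = 0.2609 m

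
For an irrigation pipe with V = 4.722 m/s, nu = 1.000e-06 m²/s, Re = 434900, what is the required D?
Formula: Re = \frac{V D}{\nu}
Substituting knowns: 434900 = 4.722·D/1.000e-06
Solving for D: D = 434900·1.000e-06/4.722 = 0.0921 m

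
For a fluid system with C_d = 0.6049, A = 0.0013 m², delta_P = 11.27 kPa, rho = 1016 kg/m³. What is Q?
Formula: Q = C_d A \sqrt{\frac{2 \Delta P}{\rho}}
Q = 0.6049·0.0013·√(2·(11.27·1000)/1016)·1000 = 3.704 L/s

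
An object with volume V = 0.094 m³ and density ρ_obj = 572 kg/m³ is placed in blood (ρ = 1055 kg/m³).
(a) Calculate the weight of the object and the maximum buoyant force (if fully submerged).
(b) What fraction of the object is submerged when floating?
(a) W=rho_obj*g*V=572*9.81*0.094=527.5 N; F_B(max)=rho*g*V=1055*9.81*0.094=972.9 N
(b) Floating fraction=rho_obj/rho=572/1055=0.542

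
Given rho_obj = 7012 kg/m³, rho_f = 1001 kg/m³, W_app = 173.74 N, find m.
Formula: W_{app} = mg\left(1 - \frac{\rho_f}{\rho_{obj}}\right)
Substituting knowns: 173.74 = m·9.81·(1 − 1001/7012)
Solving for m: m = 173.74/(9.81·(1 − 1001/7012)) = 20.66 kg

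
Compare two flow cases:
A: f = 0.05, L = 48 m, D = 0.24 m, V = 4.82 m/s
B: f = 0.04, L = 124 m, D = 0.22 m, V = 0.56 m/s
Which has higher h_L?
h_L(A) = 11.84 m, h_L(B) = 0.3604 m. Answer: A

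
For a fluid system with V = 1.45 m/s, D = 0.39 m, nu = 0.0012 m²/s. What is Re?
Formula: Re = \frac{V D}{\nu}
Re = 1.45·0.39/0.0012 = 471.3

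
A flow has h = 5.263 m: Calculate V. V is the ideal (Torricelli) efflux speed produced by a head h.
Formula: V = \sqrt{2 g h}
V = √(2·9.81·5.263) = 10.16 m/s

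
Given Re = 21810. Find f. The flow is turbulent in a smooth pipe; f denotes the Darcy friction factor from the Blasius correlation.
Formula: f = \frac{0.316}{Re^{0.25}}
f = 0.316/21810^0.25 = 0.026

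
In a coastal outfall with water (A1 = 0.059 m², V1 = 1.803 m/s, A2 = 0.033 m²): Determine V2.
Formula: V_2 = \frac{A_1 V_1}{A_2}
V2 = 0.059·1.803/0.033 = 3.224 m/s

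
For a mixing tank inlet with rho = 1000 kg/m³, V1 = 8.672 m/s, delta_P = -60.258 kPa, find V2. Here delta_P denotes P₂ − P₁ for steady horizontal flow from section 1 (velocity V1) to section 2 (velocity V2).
Formula: \Delta P = \frac{1}{2} \rho (V_1^2 - V_2^2)
Substituting knowns: -60.258 = 0.5·1000·(8.672² − V2²)/1000
Solving for V2: V2 = √(8.672² − 2·(-60.258·1000)/1000) = 13.99 m/s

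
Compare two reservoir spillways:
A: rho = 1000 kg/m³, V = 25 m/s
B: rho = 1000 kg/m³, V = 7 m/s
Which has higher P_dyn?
P_dyn(A) = 312.5 kPa, P_dyn(B) = 24.5 kPa. Answer: A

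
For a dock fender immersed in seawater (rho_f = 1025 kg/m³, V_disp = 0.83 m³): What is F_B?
Formula: F_B = \rho_f g V_{disp}
F_B = 1025·9.81·0.83 = 8346 N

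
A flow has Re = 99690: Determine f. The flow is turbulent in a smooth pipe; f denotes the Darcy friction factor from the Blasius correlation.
Formula: f = \frac{0.316}{Re^{0.25}}
f = 0.316/99690^0.25 = 0.01778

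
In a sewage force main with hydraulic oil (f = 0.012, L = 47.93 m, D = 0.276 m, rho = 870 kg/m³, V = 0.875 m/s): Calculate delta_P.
Formula: \Delta P = f \frac{L}{D} \frac{\rho V^2}{2}
delta_P = 0.012·(47.93/0.276)·0.5·870·0.875²/1000 = 0.694 kPa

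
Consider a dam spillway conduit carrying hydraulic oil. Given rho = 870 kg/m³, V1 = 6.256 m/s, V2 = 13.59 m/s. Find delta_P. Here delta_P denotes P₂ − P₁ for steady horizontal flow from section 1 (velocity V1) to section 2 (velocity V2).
Formula: \Delta P = \frac{1}{2} \rho (V_1^2 - V_2^2)
delta_P = 0.5·870·(6.256² − 13.59²)/1000 = -63.31 kPa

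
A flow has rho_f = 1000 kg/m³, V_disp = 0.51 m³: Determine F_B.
Formula: F_B = \rho_f g V_{disp}
F_B = 1000·9.81·0.51 = 5003 N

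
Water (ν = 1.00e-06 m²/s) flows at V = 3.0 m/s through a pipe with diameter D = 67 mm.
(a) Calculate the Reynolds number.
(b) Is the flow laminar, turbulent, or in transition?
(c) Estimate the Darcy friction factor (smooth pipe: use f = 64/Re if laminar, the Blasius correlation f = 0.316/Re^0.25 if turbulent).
(a) Re = V·D/ν = 3.0·0.067/1.00e-06 = 201000
(b) Flow regime: turbulent (Re > 4000)
(c) Friction factor: f = 0.316/Re^0.25 = 0.316/201000^0.25 = 0.01492 (Blasius is strictly valid for Re ≲ 1e5; used here as the smooth-pipe estimate the problem specifies)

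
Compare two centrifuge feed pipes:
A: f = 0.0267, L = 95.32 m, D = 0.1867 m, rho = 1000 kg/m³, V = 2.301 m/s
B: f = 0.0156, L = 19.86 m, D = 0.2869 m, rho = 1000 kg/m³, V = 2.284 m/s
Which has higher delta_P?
delta_P(A) = 36.09 kPa, delta_P(B) = 2.817 kPa. Answer: A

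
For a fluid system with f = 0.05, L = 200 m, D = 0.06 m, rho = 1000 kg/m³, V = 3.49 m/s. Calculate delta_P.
Formula: \Delta P = f \frac{L}{D} \frac{\rho V^2}{2}
delta_P = 0.05·(200/0.06)·0.5·1000·3.49²/1000 = 1015 kPa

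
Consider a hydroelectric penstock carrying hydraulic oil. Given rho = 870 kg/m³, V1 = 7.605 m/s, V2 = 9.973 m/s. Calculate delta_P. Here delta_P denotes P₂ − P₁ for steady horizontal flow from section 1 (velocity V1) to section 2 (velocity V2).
Formula: \Delta P = \frac{1}{2} \rho (V_1^2 - V_2^2)
delta_P = 0.5·870·(7.605² − 9.973²)/1000 = -18.11 kPa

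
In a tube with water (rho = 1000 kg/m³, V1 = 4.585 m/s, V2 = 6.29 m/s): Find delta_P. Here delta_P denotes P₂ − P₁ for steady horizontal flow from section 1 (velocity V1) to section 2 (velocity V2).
Formula: \Delta P = \frac{1}{2} \rho (V_1^2 - V_2^2)
delta_P = 0.5·1000·(4.585² − 6.29²)/1000 = -9.271 kPa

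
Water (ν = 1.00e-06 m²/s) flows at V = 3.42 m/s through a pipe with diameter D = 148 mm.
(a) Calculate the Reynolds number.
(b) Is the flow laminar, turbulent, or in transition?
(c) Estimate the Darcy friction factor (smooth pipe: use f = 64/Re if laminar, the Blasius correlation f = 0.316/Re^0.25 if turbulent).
(a) Re = V·D/ν = 3.42·0.148/1.00e-06 = 506160
(b) Flow regime: turbulent (Re > 4000)
(c) Friction factor: f = 0.316/Re^0.25 = 0.316/506160^0.25 = 0.01185 (Blasius is strictly valid for Re ≲ 1e5; used here as the smooth-pipe estimate the problem specifies)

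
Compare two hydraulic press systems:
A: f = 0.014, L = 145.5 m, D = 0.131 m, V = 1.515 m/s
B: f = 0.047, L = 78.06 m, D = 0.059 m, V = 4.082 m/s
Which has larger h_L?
h_L(A) = 1.819 m, h_L(B) = 52.81 m. Answer: B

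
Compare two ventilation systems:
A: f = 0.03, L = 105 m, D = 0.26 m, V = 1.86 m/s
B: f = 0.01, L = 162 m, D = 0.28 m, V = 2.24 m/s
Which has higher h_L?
h_L(A) = 2.136 m, h_L(B) = 1.48 m. Answer: A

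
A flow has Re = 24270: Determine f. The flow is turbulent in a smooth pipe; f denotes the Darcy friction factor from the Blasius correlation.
Formula: f = \frac{0.316}{Re^{0.25}}
f = 0.316/24270^0.25 = 0.02532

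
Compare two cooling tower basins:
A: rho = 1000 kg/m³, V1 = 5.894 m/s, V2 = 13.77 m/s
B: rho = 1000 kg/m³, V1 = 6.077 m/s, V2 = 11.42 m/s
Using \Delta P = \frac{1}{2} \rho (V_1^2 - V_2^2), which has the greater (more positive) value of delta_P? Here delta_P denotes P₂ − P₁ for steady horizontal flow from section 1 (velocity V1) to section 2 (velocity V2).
delta_P(A) = -77.44 kPa, delta_P(B) = -46.74 kPa. Answer: B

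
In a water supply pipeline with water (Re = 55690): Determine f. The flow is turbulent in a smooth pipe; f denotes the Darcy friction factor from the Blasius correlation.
Formula: f = \frac{0.316}{Re^{0.25}}
f = 0.316/55690^0.25 = 0.02057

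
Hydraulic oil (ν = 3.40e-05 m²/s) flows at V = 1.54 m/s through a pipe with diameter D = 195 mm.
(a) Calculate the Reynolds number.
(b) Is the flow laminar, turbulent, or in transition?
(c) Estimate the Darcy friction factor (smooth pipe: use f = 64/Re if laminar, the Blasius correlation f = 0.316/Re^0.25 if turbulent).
(a) Re = V·D/ν = 1.54·0.195/3.40e-05 = 8832.4
(b) Flow regime: turbulent (Re > 4000)
(c) Friction factor: f = 0.316/Re^0.25 = 0.316/8832.4^0.25 = 0.0326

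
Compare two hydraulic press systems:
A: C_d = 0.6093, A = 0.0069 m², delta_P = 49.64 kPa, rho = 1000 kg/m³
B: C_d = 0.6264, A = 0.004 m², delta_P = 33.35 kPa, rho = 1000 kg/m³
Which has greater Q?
Q(A) = 41.89 L/s, Q(B) = 20.46 L/s. Answer: A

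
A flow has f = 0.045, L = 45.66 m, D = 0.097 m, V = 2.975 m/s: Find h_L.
Formula: h_L = f \frac{L}{D} \frac{V^2}{2g}
h_L = 0.045·(45.66/0.097)·2.975²/(2·9.81) = 9.555 m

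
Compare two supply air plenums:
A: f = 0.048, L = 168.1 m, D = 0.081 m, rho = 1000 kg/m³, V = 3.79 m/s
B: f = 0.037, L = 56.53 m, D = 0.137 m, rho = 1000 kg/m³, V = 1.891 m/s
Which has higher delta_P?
delta_P(A) = 715.4 kPa, delta_P(B) = 27.3 kPa. Answer: A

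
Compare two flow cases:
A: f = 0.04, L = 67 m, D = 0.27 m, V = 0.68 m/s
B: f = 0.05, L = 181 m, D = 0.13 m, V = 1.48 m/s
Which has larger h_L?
h_L(A) = 0.2339 m, h_L(B) = 7.772 m. Answer: B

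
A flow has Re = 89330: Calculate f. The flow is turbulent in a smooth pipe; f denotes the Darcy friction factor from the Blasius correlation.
Formula: f = \frac{0.316}{Re^{0.25}}
f = 0.316/89330^0.25 = 0.01828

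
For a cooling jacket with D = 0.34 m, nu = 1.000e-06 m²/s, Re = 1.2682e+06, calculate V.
Formula: Re = \frac{V D}{\nu}
Substituting knowns: 1.2682e+06 = V·0.34/1.000e-06
Solving for V: V = 1.2682e+06·1.000e-06/0.34 = 3.73 m/s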